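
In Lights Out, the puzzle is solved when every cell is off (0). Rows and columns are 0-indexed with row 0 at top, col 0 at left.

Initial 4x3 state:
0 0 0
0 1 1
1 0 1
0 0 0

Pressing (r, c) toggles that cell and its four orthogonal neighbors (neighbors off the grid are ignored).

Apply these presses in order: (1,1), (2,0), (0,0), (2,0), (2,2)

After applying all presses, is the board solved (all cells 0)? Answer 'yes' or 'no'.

Answer: no

Derivation:
After press 1 at (1,1):
0 1 0
1 0 0
1 1 1
0 0 0

After press 2 at (2,0):
0 1 0
0 0 0
0 0 1
1 0 0

After press 3 at (0,0):
1 0 0
1 0 0
0 0 1
1 0 0

After press 4 at (2,0):
1 0 0
0 0 0
1 1 1
0 0 0

After press 5 at (2,2):
1 0 0
0 0 1
1 0 0
0 0 1

Lights still on: 4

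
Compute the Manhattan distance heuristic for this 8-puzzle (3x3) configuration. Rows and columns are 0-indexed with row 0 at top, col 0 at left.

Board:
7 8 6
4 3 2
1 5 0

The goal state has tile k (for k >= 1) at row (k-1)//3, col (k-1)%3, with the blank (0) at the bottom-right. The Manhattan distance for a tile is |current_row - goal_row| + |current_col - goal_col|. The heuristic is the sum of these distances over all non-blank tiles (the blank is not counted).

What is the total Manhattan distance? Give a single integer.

Answer: 12

Derivation:
Tile 7: (0,0)->(2,0) = 2
Tile 8: (0,1)->(2,1) = 2
Tile 6: (0,2)->(1,2) = 1
Tile 4: (1,0)->(1,0) = 0
Tile 3: (1,1)->(0,2) = 2
Tile 2: (1,2)->(0,1) = 2
Tile 1: (2,0)->(0,0) = 2
Tile 5: (2,1)->(1,1) = 1
Sum: 2 + 2 + 1 + 0 + 2 + 2 + 2 + 1 = 12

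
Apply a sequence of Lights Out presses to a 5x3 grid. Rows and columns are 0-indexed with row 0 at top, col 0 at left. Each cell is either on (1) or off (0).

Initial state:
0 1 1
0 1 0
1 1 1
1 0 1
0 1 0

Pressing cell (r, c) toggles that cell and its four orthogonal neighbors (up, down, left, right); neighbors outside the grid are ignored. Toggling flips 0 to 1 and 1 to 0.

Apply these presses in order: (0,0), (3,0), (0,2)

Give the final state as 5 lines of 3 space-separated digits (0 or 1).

After press 1 at (0,0):
1 0 1
1 1 0
1 1 1
1 0 1
0 1 0

After press 2 at (3,0):
1 0 1
1 1 0
0 1 1
0 1 1
1 1 0

After press 3 at (0,2):
1 1 0
1 1 1
0 1 1
0 1 1
1 1 0

Answer: 1 1 0
1 1 1
0 1 1
0 1 1
1 1 0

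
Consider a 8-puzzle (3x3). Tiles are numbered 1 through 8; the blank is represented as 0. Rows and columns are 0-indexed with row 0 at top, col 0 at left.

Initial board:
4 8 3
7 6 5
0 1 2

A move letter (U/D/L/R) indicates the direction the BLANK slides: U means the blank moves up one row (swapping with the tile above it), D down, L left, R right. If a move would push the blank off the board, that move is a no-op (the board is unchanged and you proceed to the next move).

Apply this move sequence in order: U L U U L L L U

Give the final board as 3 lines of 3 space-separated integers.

After move 1 (U):
4 8 3
0 6 5
7 1 2

After move 2 (L):
4 8 3
0 6 5
7 1 2

After move 3 (U):
0 8 3
4 6 5
7 1 2

After move 4 (U):
0 8 3
4 6 5
7 1 2

After move 5 (L):
0 8 3
4 6 5
7 1 2

After move 6 (L):
0 8 3
4 6 5
7 1 2

After move 7 (L):
0 8 3
4 6 5
7 1 2

After move 8 (U):
0 8 3
4 6 5
7 1 2

Answer: 0 8 3
4 6 5
7 1 2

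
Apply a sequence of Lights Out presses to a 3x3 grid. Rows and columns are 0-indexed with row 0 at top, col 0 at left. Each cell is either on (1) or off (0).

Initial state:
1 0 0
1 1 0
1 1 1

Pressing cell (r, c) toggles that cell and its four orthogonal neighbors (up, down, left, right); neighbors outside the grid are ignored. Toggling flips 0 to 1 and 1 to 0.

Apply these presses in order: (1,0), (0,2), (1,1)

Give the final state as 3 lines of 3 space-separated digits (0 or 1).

Answer: 0 0 1
1 1 0
0 0 1

Derivation:
After press 1 at (1,0):
0 0 0
0 0 0
0 1 1

After press 2 at (0,2):
0 1 1
0 0 1
0 1 1

After press 3 at (1,1):
0 0 1
1 1 0
0 0 1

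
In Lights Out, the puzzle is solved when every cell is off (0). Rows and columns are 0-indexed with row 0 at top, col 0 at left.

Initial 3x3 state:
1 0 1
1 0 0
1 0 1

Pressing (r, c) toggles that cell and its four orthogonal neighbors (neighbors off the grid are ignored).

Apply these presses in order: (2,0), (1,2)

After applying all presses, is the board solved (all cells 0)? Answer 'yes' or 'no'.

After press 1 at (2,0):
1 0 1
0 0 0
0 1 1

After press 2 at (1,2):
1 0 0
0 1 1
0 1 0

Lights still on: 4

Answer: no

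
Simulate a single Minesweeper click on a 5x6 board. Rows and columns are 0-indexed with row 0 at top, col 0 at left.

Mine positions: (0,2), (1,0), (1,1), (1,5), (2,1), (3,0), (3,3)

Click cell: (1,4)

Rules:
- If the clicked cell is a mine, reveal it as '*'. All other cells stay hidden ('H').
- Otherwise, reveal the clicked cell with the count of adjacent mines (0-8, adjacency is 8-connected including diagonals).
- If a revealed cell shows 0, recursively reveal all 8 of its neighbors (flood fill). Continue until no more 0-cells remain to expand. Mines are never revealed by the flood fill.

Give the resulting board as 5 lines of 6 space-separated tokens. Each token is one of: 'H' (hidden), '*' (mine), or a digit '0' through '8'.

H H H H H H
H H H H 1 H
H H H H H H
H H H H H H
H H H H H H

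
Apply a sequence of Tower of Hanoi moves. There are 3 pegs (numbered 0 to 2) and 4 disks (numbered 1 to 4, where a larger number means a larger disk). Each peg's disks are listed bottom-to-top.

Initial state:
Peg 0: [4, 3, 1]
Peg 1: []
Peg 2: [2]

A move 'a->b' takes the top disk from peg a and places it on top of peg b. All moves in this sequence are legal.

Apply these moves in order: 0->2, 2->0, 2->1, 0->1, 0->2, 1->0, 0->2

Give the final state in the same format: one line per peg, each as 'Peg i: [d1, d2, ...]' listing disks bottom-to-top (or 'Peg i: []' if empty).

Answer: Peg 0: [4]
Peg 1: [2]
Peg 2: [3, 1]

Derivation:
After move 1 (0->2):
Peg 0: [4, 3]
Peg 1: []
Peg 2: [2, 1]

After move 2 (2->0):
Peg 0: [4, 3, 1]
Peg 1: []
Peg 2: [2]

After move 3 (2->1):
Peg 0: [4, 3, 1]
Peg 1: [2]
Peg 2: []

After move 4 (0->1):
Peg 0: [4, 3]
Peg 1: [2, 1]
Peg 2: []

After move 5 (0->2):
Peg 0: [4]
Peg 1: [2, 1]
Peg 2: [3]

After move 6 (1->0):
Peg 0: [4, 1]
Peg 1: [2]
Peg 2: [3]

After move 7 (0->2):
Peg 0: [4]
Peg 1: [2]
Peg 2: [3, 1]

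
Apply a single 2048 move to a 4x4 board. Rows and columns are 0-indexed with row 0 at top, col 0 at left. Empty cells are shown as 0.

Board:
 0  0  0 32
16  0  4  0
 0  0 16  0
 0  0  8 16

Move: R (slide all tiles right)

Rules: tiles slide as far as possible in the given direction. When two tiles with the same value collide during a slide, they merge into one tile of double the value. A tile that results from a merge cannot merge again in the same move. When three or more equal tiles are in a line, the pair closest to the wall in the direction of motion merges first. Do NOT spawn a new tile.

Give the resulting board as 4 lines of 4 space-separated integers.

Slide right:
row 0: [0, 0, 0, 32] -> [0, 0, 0, 32]
row 1: [16, 0, 4, 0] -> [0, 0, 16, 4]
row 2: [0, 0, 16, 0] -> [0, 0, 0, 16]
row 3: [0, 0, 8, 16] -> [0, 0, 8, 16]

Answer:  0  0  0 32
 0  0 16  4
 0  0  0 16
 0  0  8 16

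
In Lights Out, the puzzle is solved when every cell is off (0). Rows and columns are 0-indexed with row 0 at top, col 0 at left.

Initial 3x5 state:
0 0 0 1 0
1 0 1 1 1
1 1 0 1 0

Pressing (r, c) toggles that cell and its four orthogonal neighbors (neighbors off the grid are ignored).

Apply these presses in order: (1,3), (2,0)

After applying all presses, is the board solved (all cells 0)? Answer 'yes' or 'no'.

Answer: yes

Derivation:
After press 1 at (1,3):
0 0 0 0 0
1 0 0 0 0
1 1 0 0 0

After press 2 at (2,0):
0 0 0 0 0
0 0 0 0 0
0 0 0 0 0

Lights still on: 0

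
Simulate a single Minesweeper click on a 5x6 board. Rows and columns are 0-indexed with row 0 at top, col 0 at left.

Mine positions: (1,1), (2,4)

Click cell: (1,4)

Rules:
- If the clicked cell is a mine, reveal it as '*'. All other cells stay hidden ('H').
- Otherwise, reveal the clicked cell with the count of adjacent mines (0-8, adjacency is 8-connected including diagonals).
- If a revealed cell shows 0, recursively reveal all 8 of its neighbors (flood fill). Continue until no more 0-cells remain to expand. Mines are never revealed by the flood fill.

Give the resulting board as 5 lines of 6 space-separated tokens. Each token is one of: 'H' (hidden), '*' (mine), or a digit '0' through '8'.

H H H H H H
H H H H 1 H
H H H H H H
H H H H H H
H H H H H H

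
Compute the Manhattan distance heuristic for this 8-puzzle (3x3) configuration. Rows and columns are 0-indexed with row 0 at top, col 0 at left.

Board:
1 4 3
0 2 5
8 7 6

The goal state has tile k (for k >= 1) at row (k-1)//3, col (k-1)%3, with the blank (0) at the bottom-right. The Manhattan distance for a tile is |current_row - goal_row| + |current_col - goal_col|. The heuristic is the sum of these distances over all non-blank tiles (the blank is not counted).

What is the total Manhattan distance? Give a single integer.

Answer: 7

Derivation:
Tile 1: at (0,0), goal (0,0), distance |0-0|+|0-0| = 0
Tile 4: at (0,1), goal (1,0), distance |0-1|+|1-0| = 2
Tile 3: at (0,2), goal (0,2), distance |0-0|+|2-2| = 0
Tile 2: at (1,1), goal (0,1), distance |1-0|+|1-1| = 1
Tile 5: at (1,2), goal (1,1), distance |1-1|+|2-1| = 1
Tile 8: at (2,0), goal (2,1), distance |2-2|+|0-1| = 1
Tile 7: at (2,1), goal (2,0), distance |2-2|+|1-0| = 1
Tile 6: at (2,2), goal (1,2), distance |2-1|+|2-2| = 1
Sum: 0 + 2 + 0 + 1 + 1 + 1 + 1 + 1 = 7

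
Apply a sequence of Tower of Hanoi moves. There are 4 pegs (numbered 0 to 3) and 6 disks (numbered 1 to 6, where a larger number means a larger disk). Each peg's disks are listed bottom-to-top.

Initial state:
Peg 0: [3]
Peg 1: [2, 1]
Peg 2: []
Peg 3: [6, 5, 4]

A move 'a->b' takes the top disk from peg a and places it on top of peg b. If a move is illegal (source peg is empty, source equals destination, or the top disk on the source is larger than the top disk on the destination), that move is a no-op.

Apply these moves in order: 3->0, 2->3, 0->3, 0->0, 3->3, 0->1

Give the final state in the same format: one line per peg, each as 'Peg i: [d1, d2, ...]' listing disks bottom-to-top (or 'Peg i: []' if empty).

After move 1 (3->0):
Peg 0: [3]
Peg 1: [2, 1]
Peg 2: []
Peg 3: [6, 5, 4]

After move 2 (2->3):
Peg 0: [3]
Peg 1: [2, 1]
Peg 2: []
Peg 3: [6, 5, 4]

After move 3 (0->3):
Peg 0: []
Peg 1: [2, 1]
Peg 2: []
Peg 3: [6, 5, 4, 3]

After move 4 (0->0):
Peg 0: []
Peg 1: [2, 1]
Peg 2: []
Peg 3: [6, 5, 4, 3]

After move 5 (3->3):
Peg 0: []
Peg 1: [2, 1]
Peg 2: []
Peg 3: [6, 5, 4, 3]

After move 6 (0->1):
Peg 0: []
Peg 1: [2, 1]
Peg 2: []
Peg 3: [6, 5, 4, 3]

Answer: Peg 0: []
Peg 1: [2, 1]
Peg 2: []
Peg 3: [6, 5, 4, 3]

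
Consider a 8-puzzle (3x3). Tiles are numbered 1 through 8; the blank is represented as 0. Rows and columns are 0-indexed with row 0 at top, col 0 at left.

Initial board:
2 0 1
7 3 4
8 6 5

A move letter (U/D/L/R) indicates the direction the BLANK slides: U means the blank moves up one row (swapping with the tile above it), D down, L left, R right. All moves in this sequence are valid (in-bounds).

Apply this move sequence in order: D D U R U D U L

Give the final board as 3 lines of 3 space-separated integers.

Answer: 2 0 3
7 4 1
8 6 5

Derivation:
After move 1 (D):
2 3 1
7 0 4
8 6 5

After move 2 (D):
2 3 1
7 6 4
8 0 5

After move 3 (U):
2 3 1
7 0 4
8 6 5

After move 4 (R):
2 3 1
7 4 0
8 6 5

After move 5 (U):
2 3 0
7 4 1
8 6 5

After move 6 (D):
2 3 1
7 4 0
8 6 5

After move 7 (U):
2 3 0
7 4 1
8 6 5

After move 8 (L):
2 0 3
7 4 1
8 6 5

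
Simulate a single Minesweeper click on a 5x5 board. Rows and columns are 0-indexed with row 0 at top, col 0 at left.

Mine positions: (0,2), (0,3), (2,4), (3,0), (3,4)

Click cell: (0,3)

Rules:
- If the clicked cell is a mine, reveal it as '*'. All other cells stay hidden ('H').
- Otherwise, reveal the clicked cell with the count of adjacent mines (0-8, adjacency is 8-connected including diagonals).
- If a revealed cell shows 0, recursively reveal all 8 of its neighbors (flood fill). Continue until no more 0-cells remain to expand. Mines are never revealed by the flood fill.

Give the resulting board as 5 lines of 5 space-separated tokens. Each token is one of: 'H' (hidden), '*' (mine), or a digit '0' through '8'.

H H H * H
H H H H H
H H H H H
H H H H H
H H H H H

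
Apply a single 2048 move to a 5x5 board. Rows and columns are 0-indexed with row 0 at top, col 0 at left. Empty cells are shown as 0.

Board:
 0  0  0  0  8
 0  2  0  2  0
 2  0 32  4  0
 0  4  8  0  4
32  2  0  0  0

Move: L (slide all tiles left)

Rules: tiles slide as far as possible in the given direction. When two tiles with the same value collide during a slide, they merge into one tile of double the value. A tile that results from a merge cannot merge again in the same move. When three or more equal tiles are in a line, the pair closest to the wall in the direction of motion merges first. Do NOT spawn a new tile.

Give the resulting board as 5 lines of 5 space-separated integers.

Slide left:
row 0: [0, 0, 0, 0, 8] -> [8, 0, 0, 0, 0]
row 1: [0, 2, 0, 2, 0] -> [4, 0, 0, 0, 0]
row 2: [2, 0, 32, 4, 0] -> [2, 32, 4, 0, 0]
row 3: [0, 4, 8, 0, 4] -> [4, 8, 4, 0, 0]
row 4: [32, 2, 0, 0, 0] -> [32, 2, 0, 0, 0]

Answer:  8  0  0  0  0
 4  0  0  0  0
 2 32  4  0  0
 4  8  4  0  0
32  2  0  0  0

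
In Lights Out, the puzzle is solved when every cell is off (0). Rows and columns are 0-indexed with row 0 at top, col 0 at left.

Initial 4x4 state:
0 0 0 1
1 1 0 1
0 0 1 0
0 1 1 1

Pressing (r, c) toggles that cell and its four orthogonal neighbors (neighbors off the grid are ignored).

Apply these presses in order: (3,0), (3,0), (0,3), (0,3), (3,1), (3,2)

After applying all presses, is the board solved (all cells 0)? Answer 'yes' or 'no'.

After press 1 at (3,0):
0 0 0 1
1 1 0 1
1 0 1 0
1 0 1 1

After press 2 at (3,0):
0 0 0 1
1 1 0 1
0 0 1 0
0 1 1 1

After press 3 at (0,3):
0 0 1 0
1 1 0 0
0 0 1 0
0 1 1 1

After press 4 at (0,3):
0 0 0 1
1 1 0 1
0 0 1 0
0 1 1 1

After press 5 at (3,1):
0 0 0 1
1 1 0 1
0 1 1 0
1 0 0 1

After press 6 at (3,2):
0 0 0 1
1 1 0 1
0 1 0 0
1 1 1 0

Lights still on: 8

Answer: no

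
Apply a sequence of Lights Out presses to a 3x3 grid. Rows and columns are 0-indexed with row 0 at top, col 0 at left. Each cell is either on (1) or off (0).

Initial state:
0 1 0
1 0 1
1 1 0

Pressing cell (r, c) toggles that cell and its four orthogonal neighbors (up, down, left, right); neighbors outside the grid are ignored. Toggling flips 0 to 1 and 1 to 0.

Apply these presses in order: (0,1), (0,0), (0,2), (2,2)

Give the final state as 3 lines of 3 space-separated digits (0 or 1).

Answer: 0 0 0
0 1 1
1 0 1

Derivation:
After press 1 at (0,1):
1 0 1
1 1 1
1 1 0

After press 2 at (0,0):
0 1 1
0 1 1
1 1 0

After press 3 at (0,2):
0 0 0
0 1 0
1 1 0

After press 4 at (2,2):
0 0 0
0 1 1
1 0 1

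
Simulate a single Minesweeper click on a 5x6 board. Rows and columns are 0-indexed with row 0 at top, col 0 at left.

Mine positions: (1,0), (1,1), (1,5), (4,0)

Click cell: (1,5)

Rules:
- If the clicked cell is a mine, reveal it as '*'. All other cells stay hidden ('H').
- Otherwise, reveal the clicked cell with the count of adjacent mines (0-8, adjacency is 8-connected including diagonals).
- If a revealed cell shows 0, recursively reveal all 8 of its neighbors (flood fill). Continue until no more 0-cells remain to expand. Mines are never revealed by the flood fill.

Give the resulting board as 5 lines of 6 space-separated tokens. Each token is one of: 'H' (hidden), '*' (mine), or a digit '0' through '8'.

H H H H H H
H H H H H *
H H H H H H
H H H H H H
H H H H H H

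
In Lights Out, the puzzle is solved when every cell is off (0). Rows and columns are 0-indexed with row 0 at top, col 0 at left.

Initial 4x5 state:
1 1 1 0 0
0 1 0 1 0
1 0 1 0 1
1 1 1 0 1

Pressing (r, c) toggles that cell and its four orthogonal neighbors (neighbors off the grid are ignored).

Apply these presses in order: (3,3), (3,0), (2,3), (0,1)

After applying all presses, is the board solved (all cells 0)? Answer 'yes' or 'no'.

After press 1 at (3,3):
1 1 1 0 0
0 1 0 1 0
1 0 1 1 1
1 1 0 1 0

After press 2 at (3,0):
1 1 1 0 0
0 1 0 1 0
0 0 1 1 1
0 0 0 1 0

After press 3 at (2,3):
1 1 1 0 0
0 1 0 0 0
0 0 0 0 0
0 0 0 0 0

After press 4 at (0,1):
0 0 0 0 0
0 0 0 0 0
0 0 0 0 0
0 0 0 0 0

Lights still on: 0

Answer: yes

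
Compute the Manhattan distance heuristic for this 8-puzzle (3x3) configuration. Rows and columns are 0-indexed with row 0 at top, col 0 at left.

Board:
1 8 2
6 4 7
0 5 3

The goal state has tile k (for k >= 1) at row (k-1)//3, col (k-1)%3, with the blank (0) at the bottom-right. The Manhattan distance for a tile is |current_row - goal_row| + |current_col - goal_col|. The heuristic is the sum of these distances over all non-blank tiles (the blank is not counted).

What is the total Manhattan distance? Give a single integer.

Answer: 12

Derivation:
Tile 1: (0,0)->(0,0) = 0
Tile 8: (0,1)->(2,1) = 2
Tile 2: (0,2)->(0,1) = 1
Tile 6: (1,0)->(1,2) = 2
Tile 4: (1,1)->(1,0) = 1
Tile 7: (1,2)->(2,0) = 3
Tile 5: (2,1)->(1,1) = 1
Tile 3: (2,2)->(0,2) = 2
Sum: 0 + 2 + 1 + 2 + 1 + 3 + 1 + 2 = 12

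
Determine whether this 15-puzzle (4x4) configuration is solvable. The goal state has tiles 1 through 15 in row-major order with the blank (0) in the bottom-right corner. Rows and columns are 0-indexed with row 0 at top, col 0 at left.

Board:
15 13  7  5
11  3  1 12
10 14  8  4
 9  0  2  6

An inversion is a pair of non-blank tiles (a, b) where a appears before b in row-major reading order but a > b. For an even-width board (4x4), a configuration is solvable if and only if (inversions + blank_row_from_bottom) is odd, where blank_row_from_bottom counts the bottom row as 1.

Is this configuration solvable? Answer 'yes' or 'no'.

Answer: yes

Derivation:
Inversions: 68
Blank is in row 3 (0-indexed from top), which is row 1 counting from the bottom (bottom = 1).
68 + 1 = 69, which is odd, so the puzzle is solvable.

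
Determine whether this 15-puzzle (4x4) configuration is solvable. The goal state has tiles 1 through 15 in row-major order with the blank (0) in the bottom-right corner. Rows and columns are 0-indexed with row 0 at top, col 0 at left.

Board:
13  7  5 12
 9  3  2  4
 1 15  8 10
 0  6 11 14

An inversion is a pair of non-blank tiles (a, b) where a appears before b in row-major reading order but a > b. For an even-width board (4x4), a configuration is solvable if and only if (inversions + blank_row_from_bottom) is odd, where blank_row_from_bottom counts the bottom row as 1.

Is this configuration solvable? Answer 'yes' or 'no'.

Answer: yes

Derivation:
Inversions: 48
Blank is in row 3 (0-indexed from top), which is row 1 counting from the bottom (bottom = 1).
48 + 1 = 49, which is odd, so the puzzle is solvable.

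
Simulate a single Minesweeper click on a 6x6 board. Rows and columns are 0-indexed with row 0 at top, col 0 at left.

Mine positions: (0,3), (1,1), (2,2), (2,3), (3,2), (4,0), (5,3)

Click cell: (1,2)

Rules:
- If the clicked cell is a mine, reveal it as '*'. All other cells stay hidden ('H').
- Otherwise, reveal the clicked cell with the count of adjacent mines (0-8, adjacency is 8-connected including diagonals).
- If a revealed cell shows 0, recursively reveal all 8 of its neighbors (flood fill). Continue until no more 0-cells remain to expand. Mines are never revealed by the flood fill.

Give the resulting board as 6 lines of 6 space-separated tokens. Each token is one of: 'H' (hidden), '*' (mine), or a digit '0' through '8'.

H H H H H H
H H 4 H H H
H H H H H H
H H H H H H
H H H H H H
H H H H H H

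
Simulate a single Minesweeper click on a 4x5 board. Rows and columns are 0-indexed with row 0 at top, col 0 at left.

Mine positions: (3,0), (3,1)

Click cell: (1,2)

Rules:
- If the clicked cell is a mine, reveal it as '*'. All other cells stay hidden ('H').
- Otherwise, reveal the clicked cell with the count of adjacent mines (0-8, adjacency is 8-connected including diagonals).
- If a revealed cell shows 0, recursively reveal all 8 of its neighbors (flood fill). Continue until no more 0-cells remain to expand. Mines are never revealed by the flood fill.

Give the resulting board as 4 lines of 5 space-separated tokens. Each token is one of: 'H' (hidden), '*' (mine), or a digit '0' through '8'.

0 0 0 0 0
0 0 0 0 0
2 2 1 0 0
H H 1 0 0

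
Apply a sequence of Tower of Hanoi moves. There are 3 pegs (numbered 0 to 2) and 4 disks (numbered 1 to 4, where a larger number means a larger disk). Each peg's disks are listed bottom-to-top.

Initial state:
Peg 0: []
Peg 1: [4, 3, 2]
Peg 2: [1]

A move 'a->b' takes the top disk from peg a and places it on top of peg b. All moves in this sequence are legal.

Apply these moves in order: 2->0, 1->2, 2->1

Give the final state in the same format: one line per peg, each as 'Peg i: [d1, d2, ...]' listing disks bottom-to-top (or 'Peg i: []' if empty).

After move 1 (2->0):
Peg 0: [1]
Peg 1: [4, 3, 2]
Peg 2: []

After move 2 (1->2):
Peg 0: [1]
Peg 1: [4, 3]
Peg 2: [2]

After move 3 (2->1):
Peg 0: [1]
Peg 1: [4, 3, 2]
Peg 2: []

Answer: Peg 0: [1]
Peg 1: [4, 3, 2]
Peg 2: []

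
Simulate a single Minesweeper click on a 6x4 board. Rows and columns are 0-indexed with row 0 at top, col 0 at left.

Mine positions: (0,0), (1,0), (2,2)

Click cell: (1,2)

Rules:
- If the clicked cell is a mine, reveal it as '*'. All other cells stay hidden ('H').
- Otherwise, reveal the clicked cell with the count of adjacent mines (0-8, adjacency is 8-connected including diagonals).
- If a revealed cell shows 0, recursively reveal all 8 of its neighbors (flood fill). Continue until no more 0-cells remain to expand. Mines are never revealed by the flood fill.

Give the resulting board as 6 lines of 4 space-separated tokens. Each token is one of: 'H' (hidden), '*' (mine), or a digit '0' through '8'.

H H H H
H H 1 H
H H H H
H H H H
H H H H
H H H H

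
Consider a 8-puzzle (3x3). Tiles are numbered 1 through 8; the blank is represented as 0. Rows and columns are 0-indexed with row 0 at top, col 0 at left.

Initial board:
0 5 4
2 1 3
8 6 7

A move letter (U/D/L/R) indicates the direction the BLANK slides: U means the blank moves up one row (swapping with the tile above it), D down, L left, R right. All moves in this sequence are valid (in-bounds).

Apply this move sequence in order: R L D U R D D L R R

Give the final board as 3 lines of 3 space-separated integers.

After move 1 (R):
5 0 4
2 1 3
8 6 7

After move 2 (L):
0 5 4
2 1 3
8 6 7

After move 3 (D):
2 5 4
0 1 3
8 6 7

After move 4 (U):
0 5 4
2 1 3
8 6 7

After move 5 (R):
5 0 4
2 1 3
8 6 7

After move 6 (D):
5 1 4
2 0 3
8 6 7

After move 7 (D):
5 1 4
2 6 3
8 0 7

After move 8 (L):
5 1 4
2 6 3
0 8 7

After move 9 (R):
5 1 4
2 6 3
8 0 7

After move 10 (R):
5 1 4
2 6 3
8 7 0

Answer: 5 1 4
2 6 3
8 7 0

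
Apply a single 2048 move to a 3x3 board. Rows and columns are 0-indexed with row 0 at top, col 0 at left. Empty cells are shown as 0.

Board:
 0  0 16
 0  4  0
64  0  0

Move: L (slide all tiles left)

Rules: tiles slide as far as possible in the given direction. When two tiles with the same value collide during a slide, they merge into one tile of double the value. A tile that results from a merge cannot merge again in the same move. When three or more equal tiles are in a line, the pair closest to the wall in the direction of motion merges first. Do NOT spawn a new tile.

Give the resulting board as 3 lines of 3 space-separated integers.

Slide left:
row 0: [0, 0, 16] -> [16, 0, 0]
row 1: [0, 4, 0] -> [4, 0, 0]
row 2: [64, 0, 0] -> [64, 0, 0]

Answer: 16  0  0
 4  0  0
64  0  0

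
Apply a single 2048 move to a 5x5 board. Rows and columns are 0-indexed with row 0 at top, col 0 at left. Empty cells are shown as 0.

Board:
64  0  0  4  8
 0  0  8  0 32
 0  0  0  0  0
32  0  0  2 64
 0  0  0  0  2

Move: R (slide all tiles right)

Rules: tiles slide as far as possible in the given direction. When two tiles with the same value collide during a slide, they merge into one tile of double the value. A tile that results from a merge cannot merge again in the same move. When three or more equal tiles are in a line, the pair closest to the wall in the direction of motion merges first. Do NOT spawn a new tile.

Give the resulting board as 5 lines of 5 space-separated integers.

Answer:  0  0 64  4  8
 0  0  0  8 32
 0  0  0  0  0
 0  0 32  2 64
 0  0  0  0  2

Derivation:
Slide right:
row 0: [64, 0, 0, 4, 8] -> [0, 0, 64, 4, 8]
row 1: [0, 0, 8, 0, 32] -> [0, 0, 0, 8, 32]
row 2: [0, 0, 0, 0, 0] -> [0, 0, 0, 0, 0]
row 3: [32, 0, 0, 2, 64] -> [0, 0, 32, 2, 64]
row 4: [0, 0, 0, 0, 2] -> [0, 0, 0, 0, 2]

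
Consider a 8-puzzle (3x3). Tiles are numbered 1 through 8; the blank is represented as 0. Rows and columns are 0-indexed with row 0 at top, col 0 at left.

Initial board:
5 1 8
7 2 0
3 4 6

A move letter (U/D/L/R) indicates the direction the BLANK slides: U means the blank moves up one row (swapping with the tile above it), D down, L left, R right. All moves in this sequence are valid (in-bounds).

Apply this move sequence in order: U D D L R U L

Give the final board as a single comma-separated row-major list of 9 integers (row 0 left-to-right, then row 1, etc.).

Answer: 5, 1, 8, 7, 0, 2, 3, 4, 6

Derivation:
After move 1 (U):
5 1 0
7 2 8
3 4 6

After move 2 (D):
5 1 8
7 2 0
3 4 6

After move 3 (D):
5 1 8
7 2 6
3 4 0

After move 4 (L):
5 1 8
7 2 6
3 0 4

After move 5 (R):
5 1 8
7 2 6
3 4 0

After move 6 (U):
5 1 8
7 2 0
3 4 6

After move 7 (L):
5 1 8
7 0 2
3 4 6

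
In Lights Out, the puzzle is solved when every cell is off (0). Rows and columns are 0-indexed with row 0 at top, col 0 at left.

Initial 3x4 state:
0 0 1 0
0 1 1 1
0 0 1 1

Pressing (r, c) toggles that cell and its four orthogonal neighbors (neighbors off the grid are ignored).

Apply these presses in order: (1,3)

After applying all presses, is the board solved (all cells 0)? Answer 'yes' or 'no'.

Answer: no

Derivation:
After press 1 at (1,3):
0 0 1 1
0 1 0 0
0 0 1 0

Lights still on: 4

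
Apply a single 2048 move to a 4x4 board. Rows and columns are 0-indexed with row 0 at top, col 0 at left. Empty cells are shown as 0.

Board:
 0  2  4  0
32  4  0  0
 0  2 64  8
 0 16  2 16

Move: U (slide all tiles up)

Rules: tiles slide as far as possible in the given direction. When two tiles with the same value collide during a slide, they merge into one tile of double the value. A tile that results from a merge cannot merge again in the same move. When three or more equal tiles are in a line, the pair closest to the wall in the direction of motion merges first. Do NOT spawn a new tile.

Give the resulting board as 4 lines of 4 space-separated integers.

Slide up:
col 0: [0, 32, 0, 0] -> [32, 0, 0, 0]
col 1: [2, 4, 2, 16] -> [2, 4, 2, 16]
col 2: [4, 0, 64, 2] -> [4, 64, 2, 0]
col 3: [0, 0, 8, 16] -> [8, 16, 0, 0]

Answer: 32  2  4  8
 0  4 64 16
 0  2  2  0
 0 16  0  0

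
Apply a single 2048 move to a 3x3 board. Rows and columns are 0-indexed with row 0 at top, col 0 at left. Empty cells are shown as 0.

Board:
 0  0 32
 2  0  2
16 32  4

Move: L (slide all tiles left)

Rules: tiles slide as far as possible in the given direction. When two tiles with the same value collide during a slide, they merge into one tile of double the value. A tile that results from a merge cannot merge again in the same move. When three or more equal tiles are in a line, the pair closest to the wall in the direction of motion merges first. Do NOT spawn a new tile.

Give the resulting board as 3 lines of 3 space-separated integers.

Slide left:
row 0: [0, 0, 32] -> [32, 0, 0]
row 1: [2, 0, 2] -> [4, 0, 0]
row 2: [16, 32, 4] -> [16, 32, 4]

Answer: 32  0  0
 4  0  0
16 32  4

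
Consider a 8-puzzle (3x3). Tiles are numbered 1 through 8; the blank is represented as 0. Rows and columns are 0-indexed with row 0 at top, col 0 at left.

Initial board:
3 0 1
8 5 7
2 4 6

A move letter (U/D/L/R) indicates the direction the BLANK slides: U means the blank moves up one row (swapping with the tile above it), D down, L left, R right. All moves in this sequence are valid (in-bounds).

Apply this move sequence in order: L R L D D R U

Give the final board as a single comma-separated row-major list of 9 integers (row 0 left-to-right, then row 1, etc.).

Answer: 8, 3, 1, 2, 0, 7, 4, 5, 6

Derivation:
After move 1 (L):
0 3 1
8 5 7
2 4 6

After move 2 (R):
3 0 1
8 5 7
2 4 6

After move 3 (L):
0 3 1
8 5 7
2 4 6

After move 4 (D):
8 3 1
0 5 7
2 4 6

After move 5 (D):
8 3 1
2 5 7
0 4 6

After move 6 (R):
8 3 1
2 5 7
4 0 6

After move 7 (U):
8 3 1
2 0 7
4 5 6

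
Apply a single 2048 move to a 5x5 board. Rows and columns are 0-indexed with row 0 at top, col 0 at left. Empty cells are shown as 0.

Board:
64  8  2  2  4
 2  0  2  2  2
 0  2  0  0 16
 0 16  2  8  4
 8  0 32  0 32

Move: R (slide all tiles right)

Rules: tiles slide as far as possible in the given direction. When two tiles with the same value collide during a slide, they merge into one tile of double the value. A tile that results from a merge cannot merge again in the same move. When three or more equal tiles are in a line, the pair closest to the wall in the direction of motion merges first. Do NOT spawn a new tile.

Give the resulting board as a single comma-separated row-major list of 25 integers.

Slide right:
row 0: [64, 8, 2, 2, 4] -> [0, 64, 8, 4, 4]
row 1: [2, 0, 2, 2, 2] -> [0, 0, 0, 4, 4]
row 2: [0, 2, 0, 0, 16] -> [0, 0, 0, 2, 16]
row 3: [0, 16, 2, 8, 4] -> [0, 16, 2, 8, 4]
row 4: [8, 0, 32, 0, 32] -> [0, 0, 0, 8, 64]

Answer: 0, 64, 8, 4, 4, 0, 0, 0, 4, 4, 0, 0, 0, 2, 16, 0, 16, 2, 8, 4, 0, 0, 0, 8, 64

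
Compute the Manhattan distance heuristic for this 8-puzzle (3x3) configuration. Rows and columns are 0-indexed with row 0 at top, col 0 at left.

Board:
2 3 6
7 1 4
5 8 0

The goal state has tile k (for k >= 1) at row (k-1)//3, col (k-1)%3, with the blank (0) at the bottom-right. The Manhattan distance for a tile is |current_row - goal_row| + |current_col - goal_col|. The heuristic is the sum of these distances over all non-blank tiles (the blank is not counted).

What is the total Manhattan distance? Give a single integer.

Tile 2: (0,0)->(0,1) = 1
Tile 3: (0,1)->(0,2) = 1
Tile 6: (0,2)->(1,2) = 1
Tile 7: (1,0)->(2,0) = 1
Tile 1: (1,1)->(0,0) = 2
Tile 4: (1,2)->(1,0) = 2
Tile 5: (2,0)->(1,1) = 2
Tile 8: (2,1)->(2,1) = 0
Sum: 1 + 1 + 1 + 1 + 2 + 2 + 2 + 0 = 10

Answer: 10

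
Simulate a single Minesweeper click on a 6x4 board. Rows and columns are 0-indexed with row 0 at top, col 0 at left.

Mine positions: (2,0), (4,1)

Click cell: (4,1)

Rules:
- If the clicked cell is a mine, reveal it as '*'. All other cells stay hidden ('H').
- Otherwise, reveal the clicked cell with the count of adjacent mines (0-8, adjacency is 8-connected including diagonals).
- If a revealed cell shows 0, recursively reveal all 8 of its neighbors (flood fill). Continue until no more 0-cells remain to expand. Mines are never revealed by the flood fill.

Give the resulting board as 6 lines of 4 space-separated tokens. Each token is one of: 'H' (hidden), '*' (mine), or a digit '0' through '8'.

H H H H
H H H H
H H H H
H H H H
H * H H
H H H H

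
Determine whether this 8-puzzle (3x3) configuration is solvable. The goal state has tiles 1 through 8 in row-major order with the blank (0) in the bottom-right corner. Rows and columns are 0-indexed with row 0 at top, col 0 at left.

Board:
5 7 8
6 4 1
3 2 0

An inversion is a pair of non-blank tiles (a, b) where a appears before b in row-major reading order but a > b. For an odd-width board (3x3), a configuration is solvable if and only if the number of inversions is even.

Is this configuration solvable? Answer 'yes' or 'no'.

Answer: yes

Derivation:
Inversions (pairs i<j in row-major order where tile[i] > tile[j] > 0): 22
22 is even, so the puzzle is solvable.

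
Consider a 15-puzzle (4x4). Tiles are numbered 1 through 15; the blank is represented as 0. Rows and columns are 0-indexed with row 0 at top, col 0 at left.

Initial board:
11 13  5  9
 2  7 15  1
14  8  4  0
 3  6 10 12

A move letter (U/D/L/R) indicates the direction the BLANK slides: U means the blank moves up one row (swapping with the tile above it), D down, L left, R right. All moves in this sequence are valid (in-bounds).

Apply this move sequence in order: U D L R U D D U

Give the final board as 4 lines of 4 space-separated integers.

After move 1 (U):
11 13  5  9
 2  7 15  0
14  8  4  1
 3  6 10 12

After move 2 (D):
11 13  5  9
 2  7 15  1
14  8  4  0
 3  6 10 12

After move 3 (L):
11 13  5  9
 2  7 15  1
14  8  0  4
 3  6 10 12

After move 4 (R):
11 13  5  9
 2  7 15  1
14  8  4  0
 3  6 10 12

After move 5 (U):
11 13  5  9
 2  7 15  0
14  8  4  1
 3  6 10 12

After move 6 (D):
11 13  5  9
 2  7 15  1
14  8  4  0
 3  6 10 12

After move 7 (D):
11 13  5  9
 2  7 15  1
14  8  4 12
 3  6 10  0

After move 8 (U):
11 13  5  9
 2  7 15  1
14  8  4  0
 3  6 10 12

Answer: 11 13  5  9
 2  7 15  1
14  8  4  0
 3  6 10 12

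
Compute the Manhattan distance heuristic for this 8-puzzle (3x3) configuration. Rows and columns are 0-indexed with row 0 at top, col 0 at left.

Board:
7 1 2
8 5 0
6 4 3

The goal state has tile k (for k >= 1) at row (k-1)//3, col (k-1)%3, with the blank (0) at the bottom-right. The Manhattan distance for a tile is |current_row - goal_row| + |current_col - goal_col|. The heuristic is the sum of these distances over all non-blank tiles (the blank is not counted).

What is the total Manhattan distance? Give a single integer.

Answer: 13

Derivation:
Tile 7: (0,0)->(2,0) = 2
Tile 1: (0,1)->(0,0) = 1
Tile 2: (0,2)->(0,1) = 1
Tile 8: (1,0)->(2,1) = 2
Tile 5: (1,1)->(1,1) = 0
Tile 6: (2,0)->(1,2) = 3
Tile 4: (2,1)->(1,0) = 2
Tile 3: (2,2)->(0,2) = 2
Sum: 2 + 1 + 1 + 2 + 0 + 3 + 2 + 2 = 13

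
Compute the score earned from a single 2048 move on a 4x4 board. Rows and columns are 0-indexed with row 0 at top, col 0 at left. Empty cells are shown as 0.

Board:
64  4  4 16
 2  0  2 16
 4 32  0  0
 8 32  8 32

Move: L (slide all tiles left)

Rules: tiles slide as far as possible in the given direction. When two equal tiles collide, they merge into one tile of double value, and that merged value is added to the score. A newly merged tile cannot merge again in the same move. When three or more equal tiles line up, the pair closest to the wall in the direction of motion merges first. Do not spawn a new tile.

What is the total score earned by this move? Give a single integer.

Slide left:
row 0: [64, 4, 4, 16] -> [64, 8, 16, 0]  score +8 (running 8)
row 1: [2, 0, 2, 16] -> [4, 16, 0, 0]  score +4 (running 12)
row 2: [4, 32, 0, 0] -> [4, 32, 0, 0]  score +0 (running 12)
row 3: [8, 32, 8, 32] -> [8, 32, 8, 32]  score +0 (running 12)
Board after move:
64  8 16  0
 4 16  0  0
 4 32  0  0
 8 32  8 32

Answer: 12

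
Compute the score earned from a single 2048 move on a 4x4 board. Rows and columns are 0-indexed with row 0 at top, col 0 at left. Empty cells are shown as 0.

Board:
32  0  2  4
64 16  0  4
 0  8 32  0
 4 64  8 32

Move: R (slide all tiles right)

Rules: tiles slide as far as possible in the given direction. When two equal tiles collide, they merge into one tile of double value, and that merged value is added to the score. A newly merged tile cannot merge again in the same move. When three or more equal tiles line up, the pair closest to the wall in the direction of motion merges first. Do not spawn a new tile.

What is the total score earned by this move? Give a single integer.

Slide right:
row 0: [32, 0, 2, 4] -> [0, 32, 2, 4]  score +0 (running 0)
row 1: [64, 16, 0, 4] -> [0, 64, 16, 4]  score +0 (running 0)
row 2: [0, 8, 32, 0] -> [0, 0, 8, 32]  score +0 (running 0)
row 3: [4, 64, 8, 32] -> [4, 64, 8, 32]  score +0 (running 0)
Board after move:
 0 32  2  4
 0 64 16  4
 0  0  8 32
 4 64  8 32

Answer: 0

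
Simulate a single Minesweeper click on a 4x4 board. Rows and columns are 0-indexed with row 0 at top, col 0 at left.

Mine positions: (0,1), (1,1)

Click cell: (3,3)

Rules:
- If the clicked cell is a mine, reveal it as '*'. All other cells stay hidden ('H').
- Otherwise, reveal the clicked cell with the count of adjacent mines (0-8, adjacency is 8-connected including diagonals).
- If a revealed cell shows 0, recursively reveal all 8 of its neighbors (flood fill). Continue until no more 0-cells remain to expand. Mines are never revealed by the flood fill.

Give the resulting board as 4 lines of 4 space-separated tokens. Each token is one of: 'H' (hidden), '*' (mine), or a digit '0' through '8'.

H H 2 0
H H 2 0
1 1 1 0
0 0 0 0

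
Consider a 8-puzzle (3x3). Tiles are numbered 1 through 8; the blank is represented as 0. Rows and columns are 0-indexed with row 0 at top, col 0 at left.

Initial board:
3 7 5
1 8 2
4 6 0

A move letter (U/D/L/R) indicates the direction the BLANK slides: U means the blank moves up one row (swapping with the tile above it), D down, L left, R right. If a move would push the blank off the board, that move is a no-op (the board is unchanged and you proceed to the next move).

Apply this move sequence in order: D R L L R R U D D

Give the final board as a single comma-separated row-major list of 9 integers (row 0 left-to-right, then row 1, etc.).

Answer: 3, 7, 5, 1, 8, 2, 4, 6, 0

Derivation:
After move 1 (D):
3 7 5
1 8 2
4 6 0

After move 2 (R):
3 7 5
1 8 2
4 6 0

After move 3 (L):
3 7 5
1 8 2
4 0 6

After move 4 (L):
3 7 5
1 8 2
0 4 6

After move 5 (R):
3 7 5
1 8 2
4 0 6

After move 6 (R):
3 7 5
1 8 2
4 6 0

After move 7 (U):
3 7 5
1 8 0
4 6 2

After move 8 (D):
3 7 5
1 8 2
4 6 0

After move 9 (D):
3 7 5
1 8 2
4 6 0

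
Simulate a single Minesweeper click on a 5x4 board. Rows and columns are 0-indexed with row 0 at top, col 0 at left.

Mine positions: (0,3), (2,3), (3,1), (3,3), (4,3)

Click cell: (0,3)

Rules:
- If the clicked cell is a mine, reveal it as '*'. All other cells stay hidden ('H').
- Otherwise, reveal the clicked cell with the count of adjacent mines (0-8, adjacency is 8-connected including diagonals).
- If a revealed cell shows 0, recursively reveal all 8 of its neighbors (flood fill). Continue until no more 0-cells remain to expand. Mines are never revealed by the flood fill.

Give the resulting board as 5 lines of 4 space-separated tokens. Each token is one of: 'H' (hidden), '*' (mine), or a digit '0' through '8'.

H H H *
H H H H
H H H H
H H H H
H H H H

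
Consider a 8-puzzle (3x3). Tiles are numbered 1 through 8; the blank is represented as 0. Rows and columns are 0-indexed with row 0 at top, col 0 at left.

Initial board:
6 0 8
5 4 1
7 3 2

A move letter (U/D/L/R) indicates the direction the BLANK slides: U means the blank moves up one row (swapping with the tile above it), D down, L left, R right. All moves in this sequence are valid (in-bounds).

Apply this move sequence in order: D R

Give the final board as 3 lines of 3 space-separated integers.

Answer: 6 4 8
5 1 0
7 3 2

Derivation:
After move 1 (D):
6 4 8
5 0 1
7 3 2

After move 2 (R):
6 4 8
5 1 0
7 3 2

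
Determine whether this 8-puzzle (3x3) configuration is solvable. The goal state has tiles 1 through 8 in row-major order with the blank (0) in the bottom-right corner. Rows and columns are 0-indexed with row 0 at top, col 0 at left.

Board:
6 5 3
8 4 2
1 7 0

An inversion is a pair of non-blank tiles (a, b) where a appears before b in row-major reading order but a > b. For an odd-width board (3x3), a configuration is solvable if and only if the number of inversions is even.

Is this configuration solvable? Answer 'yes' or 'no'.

Answer: yes

Derivation:
Inversions (pairs i<j in row-major order where tile[i] > tile[j] > 0): 18
18 is even, so the puzzle is solvable.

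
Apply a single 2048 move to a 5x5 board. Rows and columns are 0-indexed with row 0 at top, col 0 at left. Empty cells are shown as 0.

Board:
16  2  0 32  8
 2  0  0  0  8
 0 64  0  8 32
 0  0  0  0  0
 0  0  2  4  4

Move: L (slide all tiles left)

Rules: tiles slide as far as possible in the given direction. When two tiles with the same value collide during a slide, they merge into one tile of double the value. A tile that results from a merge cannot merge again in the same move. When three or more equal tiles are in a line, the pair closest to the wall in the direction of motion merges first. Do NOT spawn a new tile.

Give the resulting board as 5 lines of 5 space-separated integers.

Answer: 16  2 32  8  0
 2  8  0  0  0
64  8 32  0  0
 0  0  0  0  0
 2  8  0  0  0

Derivation:
Slide left:
row 0: [16, 2, 0, 32, 8] -> [16, 2, 32, 8, 0]
row 1: [2, 0, 0, 0, 8] -> [2, 8, 0, 0, 0]
row 2: [0, 64, 0, 8, 32] -> [64, 8, 32, 0, 0]
row 3: [0, 0, 0, 0, 0] -> [0, 0, 0, 0, 0]
row 4: [0, 0, 2, 4, 4] -> [2, 8, 0, 0, 0]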